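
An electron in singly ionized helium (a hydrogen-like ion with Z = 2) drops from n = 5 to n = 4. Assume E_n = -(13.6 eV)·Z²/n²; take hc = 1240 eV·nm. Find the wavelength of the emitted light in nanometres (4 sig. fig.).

1013 nm

For Z = 2 the level energies scale as Z², so the effective Rydberg energy is 13.6 × 4 = 54.40 eV.
ΔE = 54.40 × (1/4² − 1/5²) = 54.40 × 0.02250 = 1.224 eV.
λ = hc/ΔE = 1240 / 1.224 = 1013 nm.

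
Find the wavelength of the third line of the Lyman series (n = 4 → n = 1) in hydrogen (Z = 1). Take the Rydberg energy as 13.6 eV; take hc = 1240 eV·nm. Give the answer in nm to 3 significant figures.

The Lyman series terminates on n_f = 1; the third line has n_i = 1+3 = 4.
ΔE = 13.60 × (1/1² − 1/4²) = 12.75 eV.
λ = 1240 / 12.75 = 97.3 nm.

97.3 nm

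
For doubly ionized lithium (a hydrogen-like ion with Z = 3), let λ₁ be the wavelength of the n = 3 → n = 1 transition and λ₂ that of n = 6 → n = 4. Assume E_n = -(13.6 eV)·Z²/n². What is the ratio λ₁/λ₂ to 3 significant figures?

0.0391

λ ∝ 1/ΔE ∝ 1/(1/n_f² − 1/n_i²), and the Z² and hc factors cancel in the ratio.
λ₁/λ₂ = (1/4² − 1/6²)/(1/1² − 1/3²) = 0.03472/0.8889 = 0.0391.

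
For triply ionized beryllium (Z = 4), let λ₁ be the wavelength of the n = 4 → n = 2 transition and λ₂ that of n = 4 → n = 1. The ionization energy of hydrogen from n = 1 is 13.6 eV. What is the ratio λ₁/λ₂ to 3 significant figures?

5.00

λ ∝ 1/ΔE ∝ 1/(1/n_f² − 1/n_i²), and the Z² and hc factors cancel in the ratio.
λ₁/λ₂ = (1/1² − 1/4²)/(1/2² − 1/4²) = 0.9375/0.1875 = 5.00.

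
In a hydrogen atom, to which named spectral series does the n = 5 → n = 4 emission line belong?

The series is set by the lower level: n_f = 4 is the Brackett series.

Brackett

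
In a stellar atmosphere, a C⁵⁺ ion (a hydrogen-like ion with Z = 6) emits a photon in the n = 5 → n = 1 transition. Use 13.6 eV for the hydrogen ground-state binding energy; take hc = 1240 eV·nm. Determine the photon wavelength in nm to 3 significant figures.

For Z = 6 the level energies scale as Z², so the effective Rydberg energy is 13.6 × 36 = 489.6 eV.
ΔE = 489.6 × (1/1² − 1/5²) = 489.6 × 0.9600 = 470.0 eV.
λ = hc/ΔE = 1240 / 470.0 = 2.64 nm.

2.64 nm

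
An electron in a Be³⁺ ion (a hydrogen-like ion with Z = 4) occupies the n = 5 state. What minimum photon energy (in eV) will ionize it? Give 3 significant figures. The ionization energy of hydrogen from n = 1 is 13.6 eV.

8.70 eV

E_n = −13.6 Z²/n² = −217.6/n² eV for Z = 4.
E_5 = −217.6/25 = −8.70 eV, so ionization (to E = 0) requires 8.70 eV.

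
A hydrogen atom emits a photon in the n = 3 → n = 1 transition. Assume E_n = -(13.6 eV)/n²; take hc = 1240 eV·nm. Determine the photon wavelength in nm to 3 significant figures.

ΔE = 13.60 × (1/1² − 1/3²) = 13.60 × 0.8889 = 12.09 eV.
λ = hc/ΔE = 1240 / 12.09 = 103 nm.
This line belongs to the Lyman series.

103 nm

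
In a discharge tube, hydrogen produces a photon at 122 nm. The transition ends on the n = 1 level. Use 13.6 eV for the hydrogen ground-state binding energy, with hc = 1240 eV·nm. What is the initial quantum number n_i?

n_i = 2

The photon energy is ΔE = hc/λ = 1240 / 122 = 10.16 eV.
With Z = 1, ΔE = 13.60 × (1/n_f² − 1/n_i²), so 1/n_f² − 1/n_i² = 0.7473.
With n_f = 1: 1/n_i² = 1/1 − 0.7473 = 0.2527, so n_i ≈ 1.99.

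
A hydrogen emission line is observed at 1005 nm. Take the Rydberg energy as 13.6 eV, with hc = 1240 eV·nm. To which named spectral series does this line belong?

ΔE = 1240/1005 = 1.234 eV.
This matches 13.6 × (1/3² − 1/7²), so n_f = 3: the Paschen series.

Paschen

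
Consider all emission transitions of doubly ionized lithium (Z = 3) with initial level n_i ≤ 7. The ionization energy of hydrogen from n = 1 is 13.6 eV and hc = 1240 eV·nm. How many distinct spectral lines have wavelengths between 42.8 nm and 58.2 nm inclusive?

4

Enumerate all n_i → n_f pairs with 1 ≤ n_f < n_i ≤ 7 and compute λ = 1240 / [13.6·9·(1/n_f² − 1/n_i²)].
Lines falling in [42.8, 58.2] nm: 7→2 (44.12 nm), 6→2 (45.59 nm), 5→2 (48.24 nm), 4→2 (54.03 nm).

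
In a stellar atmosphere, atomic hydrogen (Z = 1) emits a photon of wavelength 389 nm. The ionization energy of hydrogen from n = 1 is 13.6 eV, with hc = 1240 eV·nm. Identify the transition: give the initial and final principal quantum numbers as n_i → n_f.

The photon energy is ΔE = hc/λ = 1240 / 389 = 3.188 eV.
With Z = 1, ΔE = 13.60 × (1/n_f² − 1/n_i²), so 1/n_f² − 1/n_i² = 0.2344.
Trying n_f = 2 gives 1/n_i² = 0.01561, i.e. n_i ≈ 8; this pair matches.

n_i = 8, n_f = 2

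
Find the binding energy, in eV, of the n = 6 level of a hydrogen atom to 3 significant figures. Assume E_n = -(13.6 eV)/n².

0.378 eV

E_6 = −13.60/36 = −0.378 eV, so ionization (to E = 0) requires 0.378 eV.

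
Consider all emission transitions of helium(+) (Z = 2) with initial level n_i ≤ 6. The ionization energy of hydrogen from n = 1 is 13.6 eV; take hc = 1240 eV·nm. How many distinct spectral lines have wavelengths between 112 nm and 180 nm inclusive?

Enumerate all n_i → n_f pairs with 1 ≤ n_f < n_i ≤ 6 and compute λ = 1240 / [13.6·4·(1/n_f² − 1/n_i²)].
Lines falling in [112, 180] nm: 4→2 (121.6 nm), 3→2 (164.1 nm).

2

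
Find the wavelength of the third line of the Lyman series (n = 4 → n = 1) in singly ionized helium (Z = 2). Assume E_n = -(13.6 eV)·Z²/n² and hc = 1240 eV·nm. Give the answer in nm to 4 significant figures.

The Lyman series terminates on n_f = 1; the third line has n_i = 1+3 = 4.
ΔE = 54.40 × (1/1² − 1/4²) = 51.00 eV.
λ = 1240 / 51.00 = 24.31 nm.

24.31 nm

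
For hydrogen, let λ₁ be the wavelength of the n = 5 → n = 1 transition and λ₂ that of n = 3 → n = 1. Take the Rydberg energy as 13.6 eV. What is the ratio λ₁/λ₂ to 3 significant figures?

0.926

λ ∝ 1/ΔE ∝ 1/(1/n_f² − 1/n_i²), and the Z² and hc factors cancel in the ratio.
λ₁/λ₂ = (1/1² − 1/3²)/(1/1² − 1/5²) = 0.8889/0.9600 = 0.926.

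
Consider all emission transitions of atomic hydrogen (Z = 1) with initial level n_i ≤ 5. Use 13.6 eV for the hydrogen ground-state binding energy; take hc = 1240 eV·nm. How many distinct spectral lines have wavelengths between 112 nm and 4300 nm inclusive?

Enumerate all n_i → n_f pairs with 1 ≤ n_f < n_i ≤ 5 and compute λ = 1240 / [13.6·1·(1/n_f² − 1/n_i²)].
Lines falling in [112, 4300] nm: 2→1 (121.6 nm), 5→2 (434.2 nm), 4→2 (486.3 nm), 3→2 (656.5 nm), 5→3 (1282 nm), 4→3 (1876 nm), 5→4 (4052 nm).

7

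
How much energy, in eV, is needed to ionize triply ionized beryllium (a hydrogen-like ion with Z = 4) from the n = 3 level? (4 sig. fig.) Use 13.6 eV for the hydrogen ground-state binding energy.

24.18 eV

E_n = −13.6 Z²/n² = −217.6/n² eV for Z = 4.
E_3 = −217.6/9 = −24.18 eV, so ionization (to E = 0) requires 24.18 eV.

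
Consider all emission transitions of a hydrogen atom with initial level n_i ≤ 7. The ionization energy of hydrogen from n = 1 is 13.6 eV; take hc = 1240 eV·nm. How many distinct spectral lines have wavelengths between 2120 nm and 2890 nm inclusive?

2

Enumerate all n_i → n_f pairs with 1 ≤ n_f < n_i ≤ 7 and compute λ = 1240 / [13.6·1·(1/n_f² − 1/n_i²)].
Lines falling in [2120, 2890] nm: 7→4 (2166 nm), 6→4 (2626 nm).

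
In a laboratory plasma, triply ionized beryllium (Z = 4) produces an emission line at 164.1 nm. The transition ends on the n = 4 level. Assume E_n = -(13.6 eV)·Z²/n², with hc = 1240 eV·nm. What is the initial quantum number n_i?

The photon energy is ΔE = hc/λ = 1240 / 164.1 = 7.556 eV.
With Z = 4, ΔE = 217.6 × (1/n_f² − 1/n_i²), so 1/n_f² − 1/n_i² = 0.03473.
With n_f = 4: 1/n_i² = 1/16 − 0.03473 = 0.02777, so n_i ≈ 6.00.

n_i = 6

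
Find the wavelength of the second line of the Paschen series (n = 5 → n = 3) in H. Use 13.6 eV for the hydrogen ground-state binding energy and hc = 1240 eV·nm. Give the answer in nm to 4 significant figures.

1282 nm

The Paschen series terminates on n_f = 3; the second line has n_i = 3+2 = 5.
ΔE = 13.60 × (1/3² − 1/5²) = 0.9671 eV.
λ = 1240 / 0.9671 = 1282 nm.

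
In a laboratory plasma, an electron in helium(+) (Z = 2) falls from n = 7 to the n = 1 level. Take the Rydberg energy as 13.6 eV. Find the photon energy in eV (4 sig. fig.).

The Bohr energies scale as Z², so for Z = 2: E_n = −54.40/n² eV.
E_7 = −54.40/49 = −1.110 eV and E_1 = −54.40/1 = −54.40 eV.
The photon energy is |E_7 − E_1| = 53.29 eV.

53.29 eV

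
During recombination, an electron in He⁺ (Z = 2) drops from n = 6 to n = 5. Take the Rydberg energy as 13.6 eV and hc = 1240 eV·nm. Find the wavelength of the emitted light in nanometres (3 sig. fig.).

For Z = 2 the level energies scale as Z², so the effective Rydberg energy is 13.6 × 4 = 54.40 eV.
ΔE = 54.40 × (1/5² − 1/6²) = 54.40 × 0.01222 = 0.6649 eV.
λ = hc/ΔE = 1240 / 0.6649 = 1860 nm.

1860 nm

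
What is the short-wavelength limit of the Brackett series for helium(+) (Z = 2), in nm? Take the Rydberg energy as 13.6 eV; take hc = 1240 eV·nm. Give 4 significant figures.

The Brackett series has lower level n_f = 4; the series limit corresponds to n_i → ∞.
ΔE_max = 13.6 × 4 / 4² = 3.400 eV.
λ_min = 1240 / 3.400 = 364.7 nm.

364.7 nm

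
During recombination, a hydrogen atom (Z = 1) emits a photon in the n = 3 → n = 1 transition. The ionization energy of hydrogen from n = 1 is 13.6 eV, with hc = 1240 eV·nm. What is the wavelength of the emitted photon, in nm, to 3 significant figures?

103 nm

ΔE = 13.60 × (1/1² − 1/3²) = 13.60 × 0.8889 = 12.09 eV.
λ = hc/ΔE = 1240 / 12.09 = 103 nm.
This line belongs to the Lyman series.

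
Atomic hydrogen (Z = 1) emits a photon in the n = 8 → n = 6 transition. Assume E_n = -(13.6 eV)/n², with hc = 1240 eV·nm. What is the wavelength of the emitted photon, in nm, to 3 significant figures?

ΔE = 13.60 × (1/6² − 1/8²) = 13.60 × 0.01215 = 0.1653 eV.
λ = hc/ΔE = 1240 / 0.1653 = 7500 nm.

7500 nm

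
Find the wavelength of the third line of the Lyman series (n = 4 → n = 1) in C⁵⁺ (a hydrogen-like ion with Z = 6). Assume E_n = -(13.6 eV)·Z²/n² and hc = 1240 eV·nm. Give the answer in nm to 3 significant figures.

The Lyman series terminates on n_f = 1; the third line has n_i = 1+3 = 4.
ΔE = 489.6 × (1/1² − 1/4²) = 459.0 eV.
λ = 1240 / 459.0 = 2.70 nm.

2.70 nm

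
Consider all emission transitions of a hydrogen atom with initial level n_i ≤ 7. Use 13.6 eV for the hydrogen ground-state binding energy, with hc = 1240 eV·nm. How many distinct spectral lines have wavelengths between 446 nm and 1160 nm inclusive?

4

Enumerate all n_i → n_f pairs with 1 ≤ n_f < n_i ≤ 7 and compute λ = 1240 / [13.6·1·(1/n_f² − 1/n_i²)].
Lines falling in [446, 1160] nm: 4→2 (486.3 nm), 3→2 (656.5 nm), 7→3 (1005 nm), 6→3 (1094 nm).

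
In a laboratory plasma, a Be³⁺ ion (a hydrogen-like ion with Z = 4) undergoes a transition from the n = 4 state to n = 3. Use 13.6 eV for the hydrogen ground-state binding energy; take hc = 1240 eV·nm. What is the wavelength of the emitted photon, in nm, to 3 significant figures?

For Z = 4 the level energies scale as Z², so the effective Rydberg energy is 13.6 × 16 = 217.6 eV.
ΔE = 217.6 × (1/3² − 1/4²) = 217.6 × 0.04861 = 10.58 eV.
λ = hc/ΔE = 1240 / 10.58 = 117 nm.

117 nm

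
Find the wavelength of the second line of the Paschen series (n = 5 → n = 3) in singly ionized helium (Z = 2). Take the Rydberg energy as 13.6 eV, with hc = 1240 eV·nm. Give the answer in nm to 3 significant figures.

321 nm

The Paschen series terminates on n_f = 3; the second line has n_i = 3+2 = 5.
ΔE = 54.40 × (1/3² − 1/5²) = 3.868 eV.
λ = 1240 / 3.868 = 321 nm.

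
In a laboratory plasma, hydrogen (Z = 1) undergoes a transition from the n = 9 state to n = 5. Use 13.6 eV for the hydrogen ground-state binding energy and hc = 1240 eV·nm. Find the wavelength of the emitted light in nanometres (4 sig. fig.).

3297 nm

ΔE = 13.60 × (1/5² − 1/9²) = 13.60 × 0.02765 = 0.3761 eV.
λ = hc/ΔE = 1240 / 0.3761 = 3297 nm.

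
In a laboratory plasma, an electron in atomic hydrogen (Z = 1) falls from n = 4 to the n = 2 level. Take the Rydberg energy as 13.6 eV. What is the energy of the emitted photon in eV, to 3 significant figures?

2.55 eV

E_4 = −13.60/16 = −0.8500 eV and E_2 = −13.60/4 = −3.400 eV.
The photon energy is |E_4 − E_2| = 2.55 eV.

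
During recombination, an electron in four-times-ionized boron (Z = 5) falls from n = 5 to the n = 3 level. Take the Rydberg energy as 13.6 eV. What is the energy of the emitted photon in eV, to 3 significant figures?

24.2 eV

The Bohr energies scale as Z², so for Z = 5: E_n = −340.0/n² eV.
E_5 = −340.0/25 = −13.60 eV and E_3 = −340.0/9 = −37.78 eV.
The photon energy is |E_5 − E_3| = 24.2 eV.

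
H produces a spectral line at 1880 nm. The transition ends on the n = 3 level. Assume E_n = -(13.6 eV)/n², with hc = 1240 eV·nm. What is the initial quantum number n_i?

The photon energy is ΔE = hc/λ = 1240 / 1880 = 0.6596 eV.
With Z = 1, ΔE = 13.60 × (1/n_f² − 1/n_i²), so 1/n_f² − 1/n_i² = 0.04850.
With n_f = 3: 1/n_i² = 1/9 − 0.04850 = 0.06261, so n_i ≈ 4.00.

n_i = 4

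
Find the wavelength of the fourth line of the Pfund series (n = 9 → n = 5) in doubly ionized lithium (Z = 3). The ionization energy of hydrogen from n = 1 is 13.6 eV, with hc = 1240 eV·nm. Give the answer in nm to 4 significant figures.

366.3 nm

The Pfund series terminates on n_f = 5; the fourth line has n_i = 5+4 = 9.
ΔE = 122.4 × (1/5² − 1/9²) = 3.385 eV.
λ = 1240 / 3.385 = 366.3 nm.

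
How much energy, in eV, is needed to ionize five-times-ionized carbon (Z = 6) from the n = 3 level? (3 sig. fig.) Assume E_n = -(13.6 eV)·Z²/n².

54.4 eV

E_n = −13.6 Z²/n² = −489.6/n² eV for Z = 6.
E_3 = −489.6/9 = −54.4 eV, so ionization (to E = 0) requires 54.4 eV.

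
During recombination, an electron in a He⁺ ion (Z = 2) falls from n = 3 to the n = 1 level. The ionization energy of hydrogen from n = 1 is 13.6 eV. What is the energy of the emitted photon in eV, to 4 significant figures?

48.36 eV

The Bohr energies scale as Z², so for Z = 2: E_n = −54.40/n² eV.
E_3 = −54.40/9 = −6.044 eV and E_1 = −54.40/1 = −54.40 eV.
The photon energy is |E_3 − E_1| = 48.36 eV.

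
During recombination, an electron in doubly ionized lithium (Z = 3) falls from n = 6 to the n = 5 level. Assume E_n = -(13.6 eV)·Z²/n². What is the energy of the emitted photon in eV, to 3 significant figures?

1.50 eV

The Bohr energies scale as Z², so for Z = 3: E_n = −122.4/n² eV.
E_6 = −122.4/36 = −3.400 eV and E_5 = −122.4/25 = −4.896 eV.
The photon energy is |E_6 − E_5| = 1.50 eV.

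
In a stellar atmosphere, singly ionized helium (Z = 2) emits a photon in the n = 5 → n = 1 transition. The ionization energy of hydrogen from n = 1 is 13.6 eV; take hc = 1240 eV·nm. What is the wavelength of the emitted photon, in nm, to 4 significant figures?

For Z = 2 the level energies scale as Z², so the effective Rydberg energy is 13.6 × 4 = 54.40 eV.
ΔE = 54.40 × (1/1² − 1/5²) = 54.40 × 0.9600 = 52.22 eV.
λ = hc/ΔE = 1240 / 52.22 = 23.74 nm.

23.74 nm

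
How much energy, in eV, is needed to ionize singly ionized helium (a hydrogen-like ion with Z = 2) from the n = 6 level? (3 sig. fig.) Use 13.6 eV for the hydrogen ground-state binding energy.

E_n = −13.6 Z²/n² = −54.40/n² eV for Z = 2.
E_6 = −54.40/36 = −1.51 eV, so ionization (to E = 0) requires 1.51 eV.

1.51 eV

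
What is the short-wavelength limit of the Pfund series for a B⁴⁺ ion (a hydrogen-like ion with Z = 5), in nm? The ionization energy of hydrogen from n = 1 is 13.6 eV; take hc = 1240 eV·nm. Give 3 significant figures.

The Pfund series has lower level n_f = 5; the series limit corresponds to n_i → ∞.
ΔE_max = 13.6 × 25 / 5² = 13.60 eV.
λ_min = 1240 / 13.60 = 91.2 nm.

91.2 nm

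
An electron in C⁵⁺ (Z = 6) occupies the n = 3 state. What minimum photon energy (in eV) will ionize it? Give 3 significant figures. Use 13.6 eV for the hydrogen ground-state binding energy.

E_n = −13.6 Z²/n² = −489.6/n² eV for Z = 6.
E_3 = −489.6/9 = −54.4 eV, so ionization (to E = 0) requires 54.4 eV.

54.4 eV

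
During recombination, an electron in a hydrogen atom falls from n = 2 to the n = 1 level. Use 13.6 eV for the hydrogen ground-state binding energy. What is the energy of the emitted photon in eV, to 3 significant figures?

10.2 eV

E_2 = −13.60/4 = −3.400 eV and E_1 = −13.60/1 = −13.60 eV.
The photon energy is |E_2 − E_1| = 10.2 eV.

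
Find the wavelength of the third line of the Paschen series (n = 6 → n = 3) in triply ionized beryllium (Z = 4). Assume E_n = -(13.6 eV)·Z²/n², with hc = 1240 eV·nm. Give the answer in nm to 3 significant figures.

The Paschen series terminates on n_f = 3; the third line has n_i = 3+3 = 6.
ΔE = 217.6 × (1/3² − 1/6²) = 18.13 eV.
λ = 1240 / 18.13 = 68.4 nm.

68.4 nm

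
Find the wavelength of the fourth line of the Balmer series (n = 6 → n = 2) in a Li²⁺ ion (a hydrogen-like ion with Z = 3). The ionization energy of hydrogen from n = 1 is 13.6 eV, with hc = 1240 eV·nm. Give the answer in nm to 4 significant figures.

The Balmer series terminates on n_f = 2; the fourth line has n_i = 2+4 = 6.
ΔE = 122.4 × (1/2² − 1/6²) = 27.20 eV.
λ = 1240 / 27.20 = 45.59 nm.

45.59 nm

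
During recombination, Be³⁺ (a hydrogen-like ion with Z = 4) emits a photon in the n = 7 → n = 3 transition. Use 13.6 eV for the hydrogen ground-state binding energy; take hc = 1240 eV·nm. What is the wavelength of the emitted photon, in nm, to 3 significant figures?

62.8 nm

For Z = 4 the level energies scale as Z², so the effective Rydberg energy is 13.6 × 16 = 217.6 eV.
ΔE = 217.6 × (1/3² − 1/7²) = 217.6 × 0.09070 = 19.74 eV.
λ = hc/ΔE = 1240 / 19.74 = 62.8 nm.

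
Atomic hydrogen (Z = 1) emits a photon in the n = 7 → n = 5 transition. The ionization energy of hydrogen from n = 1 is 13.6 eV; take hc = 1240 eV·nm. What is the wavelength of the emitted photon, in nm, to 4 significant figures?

ΔE = 13.60 × (1/5² − 1/7²) = 13.60 × 0.01959 = 0.2664 eV.
λ = hc/ΔE = 1240 / 0.2664 = 4654 nm.

4654 nm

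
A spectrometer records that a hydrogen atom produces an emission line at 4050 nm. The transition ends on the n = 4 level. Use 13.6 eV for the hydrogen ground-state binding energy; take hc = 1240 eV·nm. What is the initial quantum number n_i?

The photon energy is ΔE = hc/λ = 1240 / 4050 = 0.3062 eV.
With Z = 1, ΔE = 13.60 × (1/n_f² − 1/n_i²), so 1/n_f² − 1/n_i² = 0.02251.
With n_f = 4: 1/n_i² = 1/16 − 0.02251 = 0.03999, so n_i ≈ 5.00.

n_i = 5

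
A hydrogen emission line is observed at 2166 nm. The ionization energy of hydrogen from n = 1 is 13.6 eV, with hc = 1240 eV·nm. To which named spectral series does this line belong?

ΔE = 1240/2166 = 0.5725 eV.
This matches 13.6 × (1/4² − 1/7²), so n_f = 4: the Brackett series.

Brackett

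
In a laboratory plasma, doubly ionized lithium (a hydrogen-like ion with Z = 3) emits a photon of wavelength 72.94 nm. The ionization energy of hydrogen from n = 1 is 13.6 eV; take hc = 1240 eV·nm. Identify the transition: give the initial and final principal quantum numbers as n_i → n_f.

The photon energy is ΔE = hc/λ = 1240 / 72.94 = 17.00 eV.
With Z = 3, ΔE = 122.4 × (1/n_f² − 1/n_i²), so 1/n_f² − 1/n_i² = 0.1389.
Trying n_f = 2 gives 1/n_i² = 0.1111, i.e. n_i ≈ 3; this pair matches.

n_i = 3, n_f = 2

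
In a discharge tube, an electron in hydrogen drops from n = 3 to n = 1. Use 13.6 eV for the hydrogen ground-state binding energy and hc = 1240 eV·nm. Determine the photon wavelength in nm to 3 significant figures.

103 nm

ΔE = 13.60 × (1/1² − 1/3²) = 13.60 × 0.8889 = 12.09 eV.
λ = hc/ΔE = 1240 / 12.09 = 103 nm.
This line belongs to the Lyman series.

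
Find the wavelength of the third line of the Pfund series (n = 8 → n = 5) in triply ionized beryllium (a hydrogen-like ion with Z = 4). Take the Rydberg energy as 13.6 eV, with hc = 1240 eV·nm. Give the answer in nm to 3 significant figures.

234 nm

The Pfund series terminates on n_f = 5; the third line has n_i = 5+3 = 8.
ΔE = 217.6 × (1/5² − 1/8²) = 5.304 eV.
λ = 1240 / 5.304 = 234 nm.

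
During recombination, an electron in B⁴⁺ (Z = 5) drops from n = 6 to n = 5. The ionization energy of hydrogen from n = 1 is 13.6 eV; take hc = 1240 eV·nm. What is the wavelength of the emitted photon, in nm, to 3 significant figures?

For Z = 5 the level energies scale as Z², so the effective Rydberg energy is 13.6 × 25 = 340.0 eV.
ΔE = 340.0 × (1/5² − 1/6²) = 340.0 × 0.01222 = 4.156 eV.
λ = hc/ΔE = 1240 / 4.156 = 298 nm.

298 nm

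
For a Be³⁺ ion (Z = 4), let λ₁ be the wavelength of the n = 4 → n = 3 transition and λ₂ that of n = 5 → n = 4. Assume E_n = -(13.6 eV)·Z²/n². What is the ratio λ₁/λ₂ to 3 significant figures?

0.463

λ ∝ 1/ΔE ∝ 1/(1/n_f² − 1/n_i²), and the Z² and hc factors cancel in the ratio.
λ₁/λ₂ = (1/4² − 1/5²)/(1/3² − 1/4²) = 0.02250/0.04861 = 0.463.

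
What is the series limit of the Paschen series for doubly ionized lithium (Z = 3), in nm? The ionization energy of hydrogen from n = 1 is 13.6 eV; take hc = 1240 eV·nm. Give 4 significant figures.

The Paschen series has lower level n_f = 3; the series limit corresponds to n_i → ∞.
ΔE_max = 13.6 × 9 / 3² = 13.60 eV.
λ_min = 1240 / 13.60 = 91.18 nm.

91.18 nm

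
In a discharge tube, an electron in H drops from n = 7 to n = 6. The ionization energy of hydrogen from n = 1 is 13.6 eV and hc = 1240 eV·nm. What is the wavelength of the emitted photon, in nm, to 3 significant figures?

12400 nm

ΔE = 13.60 × (1/6² − 1/7²) = 13.60 × 0.007370 = 0.1002 eV.
λ = hc/ΔE = 1240 / 0.1002 = 12400 nm.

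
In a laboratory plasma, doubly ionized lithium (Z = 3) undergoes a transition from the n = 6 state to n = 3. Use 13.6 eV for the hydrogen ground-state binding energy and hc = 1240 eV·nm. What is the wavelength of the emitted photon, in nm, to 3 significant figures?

For Z = 3 the level energies scale as Z², so the effective Rydberg energy is 13.6 × 9 = 122.4 eV.
ΔE = 122.4 × (1/3² − 1/6²) = 122.4 × 0.08333 = 10.20 eV.
λ = hc/ΔE = 1240 / 10.20 = 122 nm.

122 nm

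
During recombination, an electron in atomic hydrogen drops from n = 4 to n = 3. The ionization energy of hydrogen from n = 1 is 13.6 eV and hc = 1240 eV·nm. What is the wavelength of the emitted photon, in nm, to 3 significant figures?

1880 nm

ΔE = 13.60 × (1/3² − 1/4²) = 13.60 × 0.04861 = 0.6611 eV.
λ = hc/ΔE = 1240 / 0.6611 = 1880 nm.
This line belongs to the Paschen series.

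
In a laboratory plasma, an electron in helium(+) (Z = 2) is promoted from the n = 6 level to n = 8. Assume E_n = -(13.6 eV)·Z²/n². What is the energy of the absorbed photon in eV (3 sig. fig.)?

The Bohr energies scale as Z², so for Z = 2: E_n = −54.40/n² eV.
E_8 = −54.40/64 = −0.8500 eV and E_6 = −54.40/36 = −1.511 eV.
The photon energy is |E_8 − E_6| = 0.661 eV.

0.661 eV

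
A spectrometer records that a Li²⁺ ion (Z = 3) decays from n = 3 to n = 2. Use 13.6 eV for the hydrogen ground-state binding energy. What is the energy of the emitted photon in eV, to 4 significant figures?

17.00 eV

The Bohr energies scale as Z², so for Z = 3: E_n = −122.4/n² eV.
E_3 = −122.4/9 = −13.60 eV and E_2 = −122.4/4 = −30.60 eV.
The photon energy is |E_3 − E_2| = 17.00 eV.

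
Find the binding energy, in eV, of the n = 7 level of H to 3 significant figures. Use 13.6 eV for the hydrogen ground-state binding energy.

E_7 = −13.60/49 = −0.278 eV, so ionization (to E = 0) requires 0.278 eV.

0.278 eV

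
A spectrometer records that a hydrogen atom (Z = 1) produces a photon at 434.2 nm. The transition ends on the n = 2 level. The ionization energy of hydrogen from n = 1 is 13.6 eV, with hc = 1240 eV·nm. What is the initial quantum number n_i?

n_i = 5

The photon energy is ΔE = hc/λ = 1240 / 434.2 = 2.856 eV.
With Z = 1, ΔE = 13.60 × (1/n_f² − 1/n_i²), so 1/n_f² − 1/n_i² = 0.2100.
With n_f = 2: 1/n_i² = 1/4 − 0.2100 = 0.04001, so n_i ≈ 5.00.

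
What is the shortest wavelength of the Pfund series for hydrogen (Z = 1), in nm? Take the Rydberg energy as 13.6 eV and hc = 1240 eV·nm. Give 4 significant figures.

The Pfund series has lower level n_f = 5; the series limit corresponds to n_i → ∞.
ΔE_max = 13.6 × 1 / 5² = 0.5440 eV.
λ_min = 1240 / 0.5440 = 2279 nm.

2279 nm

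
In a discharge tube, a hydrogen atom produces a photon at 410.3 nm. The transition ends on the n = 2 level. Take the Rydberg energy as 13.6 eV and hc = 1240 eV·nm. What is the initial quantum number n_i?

n_i = 6

The photon energy is ΔE = hc/λ = 1240 / 410.3 = 3.022 eV.
With Z = 1, ΔE = 13.60 × (1/n_f² − 1/n_i²), so 1/n_f² − 1/n_i² = 0.2222.
With n_f = 2: 1/n_i² = 1/4 − 0.2222 = 0.02778, so n_i ≈ 6.00.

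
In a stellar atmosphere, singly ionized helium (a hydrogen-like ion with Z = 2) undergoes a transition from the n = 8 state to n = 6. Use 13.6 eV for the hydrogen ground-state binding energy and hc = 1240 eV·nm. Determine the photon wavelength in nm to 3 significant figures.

For Z = 2 the level energies scale as Z², so the effective Rydberg energy is 13.6 × 4 = 54.40 eV.
ΔE = 54.40 × (1/6² − 1/8²) = 54.40 × 0.01215 = 0.6611 eV.
λ = hc/ΔE = 1240 / 0.6611 = 1880 nm.

1880 nm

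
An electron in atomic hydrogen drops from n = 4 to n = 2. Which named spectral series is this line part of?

The series is set by the lower level: n_f = 2 is the Balmer series.

Balmer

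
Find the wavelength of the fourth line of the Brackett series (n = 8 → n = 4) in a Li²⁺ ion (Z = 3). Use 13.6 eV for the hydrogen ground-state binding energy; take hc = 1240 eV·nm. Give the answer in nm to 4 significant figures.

The Brackett series terminates on n_f = 4; the fourth line has n_i = 4+4 = 8.
ΔE = 122.4 × (1/4² − 1/8²) = 5.738 eV.
λ = 1240 / 5.738 = 216.1 nm.

216.1 nm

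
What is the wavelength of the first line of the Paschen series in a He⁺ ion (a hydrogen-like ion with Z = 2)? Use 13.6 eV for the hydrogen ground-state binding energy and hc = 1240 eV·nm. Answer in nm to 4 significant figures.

468.9 nm

The Paschen series terminates on n_f = 3; the first line has n_i = 3+1 = 4.
ΔE = 54.40 × (1/3² − 1/4²) = 2.644 eV.
λ = 1240 / 2.644 = 468.9 nm.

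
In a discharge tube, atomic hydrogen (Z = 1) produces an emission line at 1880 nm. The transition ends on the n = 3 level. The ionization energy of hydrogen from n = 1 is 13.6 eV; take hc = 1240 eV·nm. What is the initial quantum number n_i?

The photon energy is ΔE = hc/λ = 1240 / 1880 = 0.6596 eV.
With Z = 1, ΔE = 13.60 × (1/n_f² − 1/n_i²), so 1/n_f² − 1/n_i² = 0.04850.
With n_f = 3: 1/n_i² = 1/9 − 0.04850 = 0.06261, so n_i ≈ 4.00.

n_i = 4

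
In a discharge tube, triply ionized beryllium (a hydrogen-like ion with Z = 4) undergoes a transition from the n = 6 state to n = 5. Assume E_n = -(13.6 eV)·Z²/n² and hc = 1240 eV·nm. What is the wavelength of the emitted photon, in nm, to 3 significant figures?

For Z = 4 the level energies scale as Z², so the effective Rydberg energy is 13.6 × 16 = 217.6 eV.
ΔE = 217.6 × (1/5² − 1/6²) = 217.6 × 0.01222 = 2.660 eV.
λ = hc/ΔE = 1240 / 2.660 = 466 nm.

466 nm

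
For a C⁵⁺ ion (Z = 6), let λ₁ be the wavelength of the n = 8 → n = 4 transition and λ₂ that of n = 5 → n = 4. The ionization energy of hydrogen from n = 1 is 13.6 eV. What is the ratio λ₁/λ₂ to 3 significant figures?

λ ∝ 1/ΔE ∝ 1/(1/n_f² − 1/n_i²), and the Z² and hc factors cancel in the ratio.
λ₁/λ₂ = (1/4² − 1/5²)/(1/4² − 1/8²) = 0.02250/0.04688 = 0.480.

0.480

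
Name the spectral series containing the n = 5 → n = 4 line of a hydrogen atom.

Brackett

The series is set by the lower level: n_f = 4 is the Brackett series.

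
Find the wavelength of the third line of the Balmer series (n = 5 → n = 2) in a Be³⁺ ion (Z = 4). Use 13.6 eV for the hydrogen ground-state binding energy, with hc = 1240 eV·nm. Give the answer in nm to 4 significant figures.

The Balmer series terminates on n_f = 2; the third line has n_i = 2+3 = 5.
ΔE = 217.6 × (1/2² − 1/5²) = 45.70 eV.
λ = 1240 / 45.70 = 27.14 nm.

27.14 nm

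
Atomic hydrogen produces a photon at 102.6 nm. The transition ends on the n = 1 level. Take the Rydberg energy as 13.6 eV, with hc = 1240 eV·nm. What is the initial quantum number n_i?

The photon energy is ΔE = hc/λ = 1240 / 102.6 = 12.09 eV.
With Z = 1, ΔE = 13.60 × (1/n_f² − 1/n_i²), so 1/n_f² − 1/n_i² = 0.8887.
With n_f = 1: 1/n_i² = 1/1 − 0.8887 = 0.1113, so n_i ≈ 3.00.

n_i = 3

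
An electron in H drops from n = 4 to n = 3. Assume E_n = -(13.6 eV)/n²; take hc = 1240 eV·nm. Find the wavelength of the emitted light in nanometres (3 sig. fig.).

1880 nm

ΔE = 13.60 × (1/3² − 1/4²) = 13.60 × 0.04861 = 0.6611 eV.
λ = hc/ΔE = 1240 / 0.6611 = 1880 nm.
This line belongs to the Paschen series.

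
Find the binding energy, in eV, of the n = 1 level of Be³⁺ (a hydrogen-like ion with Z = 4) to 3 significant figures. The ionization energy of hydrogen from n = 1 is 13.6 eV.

E_n = −13.6 Z²/n² = −217.6/n² eV for Z = 4.
E_1 = −217.6/1 = −218 eV, so ionization (to E = 0) requires 218 eV.

218 eV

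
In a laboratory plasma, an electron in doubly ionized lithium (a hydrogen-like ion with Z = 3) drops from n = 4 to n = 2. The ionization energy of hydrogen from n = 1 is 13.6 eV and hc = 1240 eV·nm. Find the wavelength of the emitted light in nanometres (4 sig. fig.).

For Z = 3 the level energies scale as Z², so the effective Rydberg energy is 13.6 × 9 = 122.4 eV.
ΔE = 122.4 × (1/2² − 1/4²) = 122.4 × 0.1875 = 22.95 eV.
λ = hc/ΔE = 1240 / 22.95 = 54.03 nm.

54.03 nm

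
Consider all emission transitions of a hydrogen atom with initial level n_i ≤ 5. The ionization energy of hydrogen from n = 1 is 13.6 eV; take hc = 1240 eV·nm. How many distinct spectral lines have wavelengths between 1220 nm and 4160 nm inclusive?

Enumerate all n_i → n_f pairs with 1 ≤ n_f < n_i ≤ 5 and compute λ = 1240 / [13.6·1·(1/n_f² − 1/n_i²)].
Lines falling in [1220, 4160] nm: 5→3 (1282 nm), 4→3 (1876 nm), 5→4 (4052 nm).

3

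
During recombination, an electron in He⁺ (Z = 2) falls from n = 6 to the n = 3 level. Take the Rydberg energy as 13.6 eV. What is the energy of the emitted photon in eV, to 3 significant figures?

4.53 eV

The Bohr energies scale as Z², so for Z = 2: E_n = −54.40/n² eV.
E_6 = −54.40/36 = −1.511 eV and E_3 = −54.40/9 = −6.044 eV.
The photon energy is |E_6 − E_3| = 4.53 eV.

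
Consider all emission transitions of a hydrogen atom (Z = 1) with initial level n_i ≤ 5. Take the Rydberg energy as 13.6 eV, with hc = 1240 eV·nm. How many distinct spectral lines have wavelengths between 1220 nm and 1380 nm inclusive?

Enumerate all n_i → n_f pairs with 1 ≤ n_f < n_i ≤ 5 and compute λ = 1240 / [13.6·1·(1/n_f² − 1/n_i²)].
Lines falling in [1220, 1380] nm: 5→3 (1282 nm).

1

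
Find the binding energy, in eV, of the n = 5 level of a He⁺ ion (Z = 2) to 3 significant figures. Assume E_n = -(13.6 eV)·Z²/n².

2.18 eV

E_n = −13.6 Z²/n² = −54.40/n² eV for Z = 2.
E_5 = −54.40/25 = −2.18 eV, so ionization (to E = 0) requires 2.18 eV.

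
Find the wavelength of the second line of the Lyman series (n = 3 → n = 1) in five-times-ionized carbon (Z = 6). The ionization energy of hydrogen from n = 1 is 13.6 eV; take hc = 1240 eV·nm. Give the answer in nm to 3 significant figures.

The Lyman series terminates on n_f = 1; the second line has n_i = 1+2 = 3.
ΔE = 489.6 × (1/1² − 1/3²) = 435.2 eV.
λ = 1240 / 435.2 = 2.85 nm.

2.85 nm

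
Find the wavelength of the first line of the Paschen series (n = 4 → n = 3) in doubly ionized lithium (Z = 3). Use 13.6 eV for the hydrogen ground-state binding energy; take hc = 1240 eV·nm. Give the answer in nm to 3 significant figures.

208 nm

The Paschen series terminates on n_f = 3; the first line has n_i = 3+1 = 4.
ΔE = 122.4 × (1/3² − 1/4²) = 5.950 eV.
λ = 1240 / 5.950 = 208 nm.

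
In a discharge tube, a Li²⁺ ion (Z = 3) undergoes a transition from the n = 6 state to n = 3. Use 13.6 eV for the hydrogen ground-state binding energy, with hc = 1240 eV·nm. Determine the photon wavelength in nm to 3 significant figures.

122 nm

For Z = 3 the level energies scale as Z², so the effective Rydberg energy is 13.6 × 9 = 122.4 eV.
ΔE = 122.4 × (1/3² − 1/6²) = 122.4 × 0.08333 = 10.20 eV.
λ = hc/ΔE = 1240 / 10.20 = 122 nm.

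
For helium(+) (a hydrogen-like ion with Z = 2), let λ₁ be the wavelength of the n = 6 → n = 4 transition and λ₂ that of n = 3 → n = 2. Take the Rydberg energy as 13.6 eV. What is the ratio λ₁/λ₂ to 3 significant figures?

λ ∝ 1/ΔE ∝ 1/(1/n_f² − 1/n_i²), and the Z² and hc factors cancel in the ratio.
λ₁/λ₂ = (1/2² − 1/3²)/(1/4² − 1/6²) = 0.1389/0.03472 = 4.00.

4.00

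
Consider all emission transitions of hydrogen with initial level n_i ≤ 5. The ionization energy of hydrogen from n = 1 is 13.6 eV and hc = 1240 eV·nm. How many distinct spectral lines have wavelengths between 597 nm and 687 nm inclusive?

1

Enumerate all n_i → n_f pairs with 1 ≤ n_f < n_i ≤ 5 and compute λ = 1240 / [13.6·1·(1/n_f² − 1/n_i²)].
Lines falling in [597, 687] nm: 3→2 (656.5 nm).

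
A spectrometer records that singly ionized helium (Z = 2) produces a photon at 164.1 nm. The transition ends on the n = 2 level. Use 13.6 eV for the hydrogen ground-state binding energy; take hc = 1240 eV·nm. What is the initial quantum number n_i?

The photon energy is ΔE = hc/λ = 1240 / 164.1 = 7.556 eV.
With Z = 2, ΔE = 54.40 × (1/n_f² − 1/n_i²), so 1/n_f² − 1/n_i² = 0.1389.
With n_f = 2: 1/n_i² = 1/4 − 0.1389 = 0.1111, so n_i ≈ 3.00.

n_i = 3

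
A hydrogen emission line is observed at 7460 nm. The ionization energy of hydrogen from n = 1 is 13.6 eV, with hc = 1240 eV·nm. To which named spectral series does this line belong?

ΔE = 1240/7460 = 0.1662 eV.
This matches 13.6 × (1/5² − 1/6²), so n_f = 5: the Pfund series.

Pfund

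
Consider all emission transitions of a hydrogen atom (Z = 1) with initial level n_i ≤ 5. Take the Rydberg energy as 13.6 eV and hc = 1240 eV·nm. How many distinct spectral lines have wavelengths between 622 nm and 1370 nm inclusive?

Enumerate all n_i → n_f pairs with 1 ≤ n_f < n_i ≤ 5 and compute λ = 1240 / [13.6·1·(1/n_f² − 1/n_i²)].
Lines falling in [622, 1370] nm: 3→2 (656.5 nm), 5→3 (1282 nm).

2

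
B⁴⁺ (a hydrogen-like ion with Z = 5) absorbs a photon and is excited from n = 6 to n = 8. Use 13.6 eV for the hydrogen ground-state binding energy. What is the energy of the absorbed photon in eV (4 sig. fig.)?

4.132 eV

The Bohr energies scale as Z², so for Z = 5: E_n = −340.0/n² eV.
E_8 = −340.0/64 = −5.313 eV and E_6 = −340.0/36 = −9.444 eV.
The photon energy is |E_8 − E_6| = 4.132 eV.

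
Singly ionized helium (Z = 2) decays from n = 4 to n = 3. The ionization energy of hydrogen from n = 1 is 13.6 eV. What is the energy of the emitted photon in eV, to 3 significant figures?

The Bohr energies scale as Z², so for Z = 2: E_n = −54.40/n² eV.
E_4 = −54.40/16 = −3.400 eV and E_3 = −54.40/9 = −6.044 eV.
The photon energy is |E_4 − E_3| = 2.64 eV.

2.64 eV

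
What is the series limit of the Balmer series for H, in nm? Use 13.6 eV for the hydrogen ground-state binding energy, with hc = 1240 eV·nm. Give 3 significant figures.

The Balmer series has lower level n_f = 2; the series limit corresponds to n_i → ∞.
ΔE_max = 13.6 × 1 / 2² = 3.400 eV.
λ_min = 1240 / 3.400 = 365 nm.

365 nm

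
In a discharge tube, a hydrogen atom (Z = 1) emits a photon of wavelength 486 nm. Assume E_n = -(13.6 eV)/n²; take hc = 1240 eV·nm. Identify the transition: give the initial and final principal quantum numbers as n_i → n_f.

The photon energy is ΔE = hc/λ = 1240 / 486 = 2.551 eV.
With Z = 1, ΔE = 13.60 × (1/n_f² − 1/n_i²), so 1/n_f² − 1/n_i² = 0.1876.
Trying n_f = 2 gives 1/n_i² = 0.06239, i.e. n_i ≈ 4; this pair matches.

n_i = 4, n_f = 2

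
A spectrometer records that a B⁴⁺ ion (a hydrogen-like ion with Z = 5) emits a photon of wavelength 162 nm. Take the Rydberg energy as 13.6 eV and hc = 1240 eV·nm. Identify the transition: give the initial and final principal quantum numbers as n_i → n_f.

n_i = 5, n_f = 4

The photon energy is ΔE = hc/λ = 1240 / 162 = 7.654 eV.
With Z = 5, ΔE = 340.0 × (1/n_f² − 1/n_i²), so 1/n_f² − 1/n_i² = 0.02251.
Trying n_f = 4 gives 1/n_i² = 0.03999, i.e. n_i ≈ 5; this pair matches.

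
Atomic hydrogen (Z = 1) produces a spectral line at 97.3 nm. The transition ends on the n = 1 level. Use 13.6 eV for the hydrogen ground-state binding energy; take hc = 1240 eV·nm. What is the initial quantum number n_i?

The photon energy is ΔE = hc/λ = 1240 / 97.3 = 12.74 eV.
With Z = 1, ΔE = 13.60 × (1/n_f² − 1/n_i²), so 1/n_f² − 1/n_i² = 0.9371.
With n_f = 1: 1/n_i² = 1/1 − 0.9371 = 0.06293, so n_i ≈ 3.99.

n_i = 4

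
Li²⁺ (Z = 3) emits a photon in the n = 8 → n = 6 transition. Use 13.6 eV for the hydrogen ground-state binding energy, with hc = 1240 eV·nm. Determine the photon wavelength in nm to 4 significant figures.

For Z = 3 the level energies scale as Z², so the effective Rydberg energy is 13.6 × 9 = 122.4 eV.
ΔE = 122.4 × (1/6² − 1/8²) = 122.4 × 0.01215 = 1.488 eV.
λ = hc/ΔE = 1240 / 1.488 = 833.6 nm.

833.6 nm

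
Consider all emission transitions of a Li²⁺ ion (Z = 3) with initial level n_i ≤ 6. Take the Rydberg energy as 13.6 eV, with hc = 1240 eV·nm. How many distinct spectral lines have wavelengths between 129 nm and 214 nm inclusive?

Enumerate all n_i → n_f pairs with 1 ≤ n_f < n_i ≤ 6 and compute λ = 1240 / [13.6·9·(1/n_f² − 1/n_i²)].
Lines falling in [129, 214] nm: 5→3 (142.5 nm), 4→3 (208.4 nm).

2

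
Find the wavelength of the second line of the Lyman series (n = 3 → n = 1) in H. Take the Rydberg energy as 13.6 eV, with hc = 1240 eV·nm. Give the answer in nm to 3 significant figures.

103 nm

The Lyman series terminates on n_f = 1; the second line has n_i = 1+2 = 3.
ΔE = 13.60 × (1/1² − 1/3²) = 12.09 eV.
λ = 1240 / 12.09 = 103 nm.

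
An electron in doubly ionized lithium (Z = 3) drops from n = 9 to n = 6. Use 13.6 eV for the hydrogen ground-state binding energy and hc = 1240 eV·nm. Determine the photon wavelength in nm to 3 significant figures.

For Z = 3 the level energies scale as Z², so the effective Rydberg energy is 13.6 × 9 = 122.4 eV.
ΔE = 122.4 × (1/6² − 1/9²) = 122.4 × 0.01543 = 1.889 eV.
λ = hc/ΔE = 1240 / 1.889 = 656 nm.

656 nm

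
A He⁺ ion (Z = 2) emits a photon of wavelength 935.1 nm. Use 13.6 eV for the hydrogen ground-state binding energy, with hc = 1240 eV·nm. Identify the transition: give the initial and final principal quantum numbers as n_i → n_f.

n_i = 8, n_f = 5

The photon energy is ΔE = hc/λ = 1240 / 935.1 = 1.326 eV.
With Z = 2, ΔE = 54.40 × (1/n_f² − 1/n_i²), so 1/n_f² − 1/n_i² = 0.02438.
Trying n_f = 5 gives 1/n_i² = 0.01562, i.e. n_i ≈ 8; this pair matches.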